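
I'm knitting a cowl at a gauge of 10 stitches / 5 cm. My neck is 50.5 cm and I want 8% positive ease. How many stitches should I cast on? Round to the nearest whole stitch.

109 stitches.

Finished = 50.5 × 1.08 = 54.54 cm.
10 / 5 = 2 sts per cm.
54.54 × 2 = 109.08 sts.
→ 109 sts.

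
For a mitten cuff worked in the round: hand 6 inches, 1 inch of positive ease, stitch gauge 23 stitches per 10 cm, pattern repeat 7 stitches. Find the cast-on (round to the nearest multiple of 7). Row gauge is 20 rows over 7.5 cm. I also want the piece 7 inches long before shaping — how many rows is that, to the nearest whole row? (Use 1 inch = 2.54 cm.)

Finished = 6 + 1 = 7 inches.
7 inches × 2.54 = 17.78 cm.
23/10 = 2.3 sts per cm; 17.78 × 2.3 = 40.89 sts.
Nearest multiple of 7 → 42.
7 inches = 17.78 cm; × 2.667 = 47.41 → 47 rows.

Cast on 42 stitches; work 47 rows.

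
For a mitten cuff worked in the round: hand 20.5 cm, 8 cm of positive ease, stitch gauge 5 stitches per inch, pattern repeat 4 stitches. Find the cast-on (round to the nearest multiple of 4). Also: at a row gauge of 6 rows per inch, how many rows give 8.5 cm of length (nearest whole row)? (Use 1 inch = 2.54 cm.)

Finished = 20.5 + 8 = 28.5 cm.
28.5 cm × 1/2.54 = 11.22 inches.
5/1 = 5 sts per in; 11.22 × 5 = 56.10 sts.
Nearest multiple of 4 → 56.
8.5 cm = 3.35 inches; × 6 = 20.08 → 20 rows.

Cast on 56 stitches; work 20 rows.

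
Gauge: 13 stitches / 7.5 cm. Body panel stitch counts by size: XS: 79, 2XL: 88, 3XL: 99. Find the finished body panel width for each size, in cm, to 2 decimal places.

13/7.5 = 1.733 sts per cm.
XS: 79 / 1.733 = 45.577 → 45.58 cm.
2XL: 88 / 1.733 = 50.769 → 50.77 cm.
3XL: 99 / 1.733 = 57.115 → 57.12 cm.

XS 45.58 cm; 2XL 50.77 cm; 3XL 57.12 cm.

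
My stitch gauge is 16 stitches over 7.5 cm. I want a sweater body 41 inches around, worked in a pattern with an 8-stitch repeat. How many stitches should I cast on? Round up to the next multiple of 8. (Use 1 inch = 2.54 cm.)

CO 224 sts.

41 in = 41 × 2.54 = 104.14 cm.
16 / 7.5 = 2.133 sts/cm.
104.14 × 2.133 = 222.17 sts.
→ 224.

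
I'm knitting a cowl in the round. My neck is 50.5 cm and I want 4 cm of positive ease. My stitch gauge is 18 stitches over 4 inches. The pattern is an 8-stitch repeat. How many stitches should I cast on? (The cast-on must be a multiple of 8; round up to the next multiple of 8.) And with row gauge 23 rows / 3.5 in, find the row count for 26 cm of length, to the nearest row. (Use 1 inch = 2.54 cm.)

Cast on 104 stitches; work 67 rows.

Finished = 50.5 + 4 = 54.5 cm.
54.5 cm × 1/2.54 = 21.46 inches.
18/4 = 4.5 sts per in; 21.46 × 4.5 = 96.56 sts.
Next multiple of 8 → 104.
26 cm = 10.24 inches; × 6.571 = 67.27 → 67 rows.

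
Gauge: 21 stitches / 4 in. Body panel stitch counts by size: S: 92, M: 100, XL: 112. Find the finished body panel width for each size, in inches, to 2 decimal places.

21/4 = 5.25 sts per in.
S: 92 / 5.25 = 17.524 → 17.52 in.
M: 100 / 5.25 = 19.048 → 19.05 in.
XL: 112 / 5.25 = 21.333 → 21.33 in.

S 17.52 inches; M 19.05 inches; XL 21.33 inches.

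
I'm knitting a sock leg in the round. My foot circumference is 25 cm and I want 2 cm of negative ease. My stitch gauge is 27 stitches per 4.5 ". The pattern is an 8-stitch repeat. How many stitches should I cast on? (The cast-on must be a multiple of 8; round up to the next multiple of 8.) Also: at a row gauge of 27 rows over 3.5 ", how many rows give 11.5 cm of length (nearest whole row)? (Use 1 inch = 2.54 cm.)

Cast on 56 stitches; work 35 rows.

Finished = 25 − 2 = 23 cm.
23 cm × 1/2.54 = 9.06 inches.
27/4.5 = 6 sts per in; 9.06 × 6 = 54.33 sts.
Next multiple of 8 → 56.
11.5 cm = 4.53 inches; × 7.714 = 34.93 → 35 rows.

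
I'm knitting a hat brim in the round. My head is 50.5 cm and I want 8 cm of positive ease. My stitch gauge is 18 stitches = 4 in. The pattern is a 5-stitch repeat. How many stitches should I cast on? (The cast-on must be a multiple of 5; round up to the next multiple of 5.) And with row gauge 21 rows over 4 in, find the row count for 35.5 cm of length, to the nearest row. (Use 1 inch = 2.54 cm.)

Cast on 105 stitches; work 73 rows.

Finished = 50.5 + 8 = 58.5 cm.
58.5 cm × 1/2.54 = 23.03 inches.
18/4 = 4.5 sts per in; 23.03 × 4.5 = 103.64 sts.
Next multiple of 5 → 105.
35.5 cm = 13.98 inches; × 5.25 = 73.38 → 73 rows.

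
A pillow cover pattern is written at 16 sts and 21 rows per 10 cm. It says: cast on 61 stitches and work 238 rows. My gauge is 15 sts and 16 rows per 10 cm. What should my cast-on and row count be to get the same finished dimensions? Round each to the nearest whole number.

Stitches: 61 × 15/16 = 57.19 → 57.
Rows: 238 × 16/21 = 181.33 → 181.

Cast on 57 stitches; work 181 rows.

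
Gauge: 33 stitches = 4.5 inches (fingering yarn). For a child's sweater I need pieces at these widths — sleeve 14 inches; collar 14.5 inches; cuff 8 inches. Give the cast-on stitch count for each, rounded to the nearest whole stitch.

Rate = 33/4.5 = 7.333 sts per in.
sleeve: 14 × 7.333 = 102.67 → 103.
collar: 14.5 × 7.333 = 106.33 → 106.
cuff: 8 × 7.333 = 58.67 → 59.

sleeve 103; collar 106; cuff 59.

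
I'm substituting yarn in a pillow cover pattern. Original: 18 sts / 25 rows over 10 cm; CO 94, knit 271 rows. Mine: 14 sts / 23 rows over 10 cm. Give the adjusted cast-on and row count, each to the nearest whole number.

Stitches: 94 × 14/18 = 73.11 → 73.
Rows: 271 × 23/25 = 249.32 → 249.

Cast on 73 stitches; work 249 rows.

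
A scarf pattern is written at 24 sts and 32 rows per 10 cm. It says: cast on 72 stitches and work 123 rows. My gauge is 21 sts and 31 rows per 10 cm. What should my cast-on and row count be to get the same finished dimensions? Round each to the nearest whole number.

Cast on 63 stitches; work 119 rows.

Stitches: 72 × 21/24 = 63.00 → 63.
Rows: 123 × 31/32 = 119.16 → 119.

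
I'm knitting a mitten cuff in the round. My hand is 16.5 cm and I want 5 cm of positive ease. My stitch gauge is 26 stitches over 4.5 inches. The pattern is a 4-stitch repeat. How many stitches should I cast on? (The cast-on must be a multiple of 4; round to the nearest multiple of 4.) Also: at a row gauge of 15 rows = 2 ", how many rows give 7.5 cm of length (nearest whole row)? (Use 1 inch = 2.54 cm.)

Finished = 16.5 + 5 = 21.5 cm.
21.5 cm × 1/2.54 = 8.46 inches.
26/4.5 = 5.778 sts per in; 8.46 × 5.778 = 48.91 sts.
Nearest multiple of 4 → 48.
7.5 cm = 2.95 inches; × 7.5 = 22.15 → 22 rows.

Cast on 48 stitches; work 22 rows.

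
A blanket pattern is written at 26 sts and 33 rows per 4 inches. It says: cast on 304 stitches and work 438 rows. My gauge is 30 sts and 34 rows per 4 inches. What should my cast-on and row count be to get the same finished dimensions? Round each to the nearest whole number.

Cast on 351 stitches; work 451 rows.

Stitches: 304 × 30/26 = 350.77 → 351.
Rows: 438 × 34/33 = 451.27 → 451.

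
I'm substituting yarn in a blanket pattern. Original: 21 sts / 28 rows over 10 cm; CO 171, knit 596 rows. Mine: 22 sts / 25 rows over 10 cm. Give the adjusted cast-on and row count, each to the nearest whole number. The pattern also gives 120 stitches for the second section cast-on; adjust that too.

Cast on 179 stitches; work 532 rows; second section cast-on 126 stitches.

Stitches: 171 × 22/21 = 179.14 → 179.
Rows: 596 × 25/28 = 532.14 → 532.
second section cast-on: 120 × 22/21 = 125.71 → 126.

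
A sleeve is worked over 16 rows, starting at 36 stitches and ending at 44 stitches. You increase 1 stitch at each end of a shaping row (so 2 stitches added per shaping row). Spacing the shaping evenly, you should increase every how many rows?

Stitches to add: |44 − 36| = 8.
Shaping rows needed: 8 / 2 = 4.
16 rows / 4 = every 4 rows.

Increase every 4th row.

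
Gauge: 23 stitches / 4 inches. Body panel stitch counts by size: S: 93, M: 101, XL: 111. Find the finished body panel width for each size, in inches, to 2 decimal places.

23/4 = 5.75 sts per in.
S: 93 / 5.75 = 16.174 → 16.17 in.
M: 101 / 5.75 = 17.565 → 17.57 in.
XL: 111 / 5.75 = 19.304 → 19.30 in.

S 16.17 inches; M 17.57 inches; XL 19.30 inches.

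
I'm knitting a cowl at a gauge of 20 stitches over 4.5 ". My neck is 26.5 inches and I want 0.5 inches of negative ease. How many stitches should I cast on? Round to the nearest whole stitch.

CO 116 sts.

Finished = 26.5 − 0.5 = 26 in.
20 / 4.5 = 4.444 sts per inch.
26.00 × 4.444 = 115.56 sts.
→ 116 sts.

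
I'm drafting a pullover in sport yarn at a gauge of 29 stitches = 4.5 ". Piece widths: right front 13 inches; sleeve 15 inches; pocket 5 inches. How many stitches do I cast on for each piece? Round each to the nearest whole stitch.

right front 84; sleeve 97; pocket 32.

Rate = 29/4.5 = 6.444 sts per in.
right front: 13 × 6.444 = 83.78 → 84.
sleeve: 15 × 6.444 = 96.67 → 97.
pocket: 5 × 6.444 = 32.22 → 32.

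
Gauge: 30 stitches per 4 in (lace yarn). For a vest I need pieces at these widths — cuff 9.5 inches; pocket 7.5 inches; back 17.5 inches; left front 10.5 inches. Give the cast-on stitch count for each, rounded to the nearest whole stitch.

cuff 71; pocket 56; back 131; left front 79.

Rate = 30/4 = 7.5 sts per in.
cuff: 9.5 × 7.5 = 71.25 → 71.
pocket: 7.5 × 7.5 = 56.25 → 56.
back: 17.5 × 7.5 = 131.25 → 131.
left front: 10.5 × 7.5 = 78.75 → 79.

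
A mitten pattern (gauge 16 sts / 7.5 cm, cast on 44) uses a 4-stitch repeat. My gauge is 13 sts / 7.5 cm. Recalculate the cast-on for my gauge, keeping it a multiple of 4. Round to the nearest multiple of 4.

CO 36 sts.

44 × 13 / 16 = 35.75.
Nearest multiple of 4: 36.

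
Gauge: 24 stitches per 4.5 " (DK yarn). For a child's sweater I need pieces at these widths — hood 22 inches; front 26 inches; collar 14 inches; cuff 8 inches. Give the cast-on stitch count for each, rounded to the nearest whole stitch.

Rate = 24/4.5 = 5.333 sts per in.
hood: 22 × 5.333 = 117.33 → 117.
front: 26 × 5.333 = 138.67 → 139.
collar: 14 × 5.333 = 74.67 → 75.
cuff: 8 × 5.333 = 42.67 → 43.

hood 117; front 139; collar 75; cuff 43.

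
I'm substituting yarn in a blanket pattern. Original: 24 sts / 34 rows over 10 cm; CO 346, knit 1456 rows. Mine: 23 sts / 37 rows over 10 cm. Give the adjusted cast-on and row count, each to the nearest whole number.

Stitches: 346 × 23/24 = 331.58 → 332.
Rows: 1456 × 37/34 = 1584.47 → 1584.

Cast on 332 stitches; work 1584 rows.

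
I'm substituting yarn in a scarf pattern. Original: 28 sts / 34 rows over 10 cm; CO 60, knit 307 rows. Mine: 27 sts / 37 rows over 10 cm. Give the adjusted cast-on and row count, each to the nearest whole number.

Stitches: 60 × 27/28 = 57.86 → 58.
Rows: 307 × 37/34 = 334.09 → 334.

Cast on 58 stitches; work 334 rows.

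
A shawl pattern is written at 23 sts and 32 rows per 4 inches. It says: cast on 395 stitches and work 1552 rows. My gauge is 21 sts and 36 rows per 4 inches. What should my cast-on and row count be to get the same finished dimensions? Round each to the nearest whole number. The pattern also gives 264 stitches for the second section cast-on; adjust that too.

Stitches: 395 × 21/23 = 360.65 → 361.
Rows: 1552 × 36/32 = 1746.00 → 1746.
second section cast-on: 264 × 21/23 = 241.04 → 241.

Cast on 361 stitches; work 1746 rows; second section cast-on 241 stitches.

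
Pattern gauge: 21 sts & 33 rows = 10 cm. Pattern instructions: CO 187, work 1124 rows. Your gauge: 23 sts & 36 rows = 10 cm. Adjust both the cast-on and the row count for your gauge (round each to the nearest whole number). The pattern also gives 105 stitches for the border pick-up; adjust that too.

Stitches: 187 × 23/21 = 204.81 → 205.
Rows: 1124 × 36/33 = 1226.18 → 1226.
border pick-up: 105 × 23/21 = 115.00 → 115.

Cast on 205 stitches; work 1226 rows; border pick-up 115 stitches.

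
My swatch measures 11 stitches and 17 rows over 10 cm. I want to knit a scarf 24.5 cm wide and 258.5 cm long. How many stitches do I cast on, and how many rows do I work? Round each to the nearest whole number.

Stitch gauge = 11/10 = 1.1 sts/cm; 24.5 × 1.1 = 26.95 → 27 sts.
Row gauge = 17/10 = 1.7 rows/cm; 258.5 × 1.7 = 439.45 → 439 rows.

Cast on 27 stitches and work 439 rows.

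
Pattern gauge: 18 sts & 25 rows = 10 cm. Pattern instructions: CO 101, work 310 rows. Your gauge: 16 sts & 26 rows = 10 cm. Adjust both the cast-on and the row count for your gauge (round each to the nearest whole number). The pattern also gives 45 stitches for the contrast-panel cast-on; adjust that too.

Stitches: 101 × 16/18 = 89.78 → 90.
Rows: 310 × 26/25 = 322.40 → 322.
contrast-panel cast-on: 45 × 16/18 = 40.00 → 40.

Cast on 90 stitches; work 322 rows; contrast-panel cast-on 40 stitches.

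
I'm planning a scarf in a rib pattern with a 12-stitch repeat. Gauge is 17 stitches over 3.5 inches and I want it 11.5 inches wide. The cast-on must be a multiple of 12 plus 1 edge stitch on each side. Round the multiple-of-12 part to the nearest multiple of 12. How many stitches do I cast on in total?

17 / 3.5 = 4.857 sts per inch.
11.5 × 4.857 = 55.86 sts.
Less 2 edge sts → 53.86 for the repeat.
Nearest multiple of 12: 48.
Add back 2 edge sts → 50.

CO 50 sts.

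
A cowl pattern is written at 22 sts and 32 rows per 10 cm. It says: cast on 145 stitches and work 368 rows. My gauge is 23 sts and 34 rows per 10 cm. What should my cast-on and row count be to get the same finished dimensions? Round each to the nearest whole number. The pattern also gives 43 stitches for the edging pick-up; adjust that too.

Cast on 152 stitches; work 391 rows; edging pick-up 45 stitches.

Stitches: 145 × 23/22 = 151.59 → 152.
Rows: 368 × 34/32 = 391.00 → 391.
edging pick-up: 43 × 23/22 = 44.95 → 45.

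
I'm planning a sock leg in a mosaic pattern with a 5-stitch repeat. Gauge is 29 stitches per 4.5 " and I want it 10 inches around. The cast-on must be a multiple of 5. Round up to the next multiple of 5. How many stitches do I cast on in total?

Cast on 65 stitches.

29 / 4.5 = 6.444 sts per inch.
10 × 6.444 = 64.44 sts.
Next multiple of 5: 65.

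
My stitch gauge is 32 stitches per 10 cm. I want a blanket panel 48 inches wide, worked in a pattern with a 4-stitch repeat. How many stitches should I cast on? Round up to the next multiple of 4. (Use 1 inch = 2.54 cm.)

392 stitches.

48 in = 48 × 2.54 = 121.92 cm.
32 / 10 = 3.2 sts/cm.
121.92 × 3.2 = 390.14 sts.
→ 392.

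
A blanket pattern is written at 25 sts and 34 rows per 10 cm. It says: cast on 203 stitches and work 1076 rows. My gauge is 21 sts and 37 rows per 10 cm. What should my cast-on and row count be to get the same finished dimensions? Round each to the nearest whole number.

Cast on 171 stitches; work 1171 rows.

Stitches: 203 × 21/25 = 170.52 → 171.
Rows: 1076 × 37/34 = 1170.94 → 1171.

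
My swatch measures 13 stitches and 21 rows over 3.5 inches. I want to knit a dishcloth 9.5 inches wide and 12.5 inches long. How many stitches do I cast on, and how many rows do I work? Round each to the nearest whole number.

Stitch gauge = 13/3.5 = 3.714 sts/in; 9.5 × 3.714 = 35.29 → 35 sts.
Row gauge = 21/3.5 = 6 rows/in; 12.5 × 6 = 75.00 → 75 rows.

Cast on 35 stitches and work 75 rows.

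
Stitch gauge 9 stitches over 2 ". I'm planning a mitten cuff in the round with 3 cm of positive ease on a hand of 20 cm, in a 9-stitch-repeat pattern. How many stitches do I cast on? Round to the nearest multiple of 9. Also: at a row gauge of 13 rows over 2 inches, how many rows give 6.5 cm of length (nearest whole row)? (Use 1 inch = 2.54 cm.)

Cast on 45 stitches; work 17 rows.

Finished = 20 + 3 = 23 cm.
23 cm × 1/2.54 = 9.06 inches.
9/2 = 4.5 sts per in; 9.06 × 4.5 = 40.75 sts.
Nearest multiple of 9 → 45.
6.5 cm = 2.56 inches; × 6.5 = 16.63 → 17 rows.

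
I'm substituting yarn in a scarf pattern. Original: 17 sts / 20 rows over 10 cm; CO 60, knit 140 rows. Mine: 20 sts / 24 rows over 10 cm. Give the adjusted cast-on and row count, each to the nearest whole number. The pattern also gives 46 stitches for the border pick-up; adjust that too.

Cast on 71 stitches; work 168 rows; border pick-up 54 stitches.

Stitches: 60 × 20/17 = 70.59 → 71.
Rows: 140 × 24/20 = 168.00 → 168.
border pick-up: 46 × 20/17 = 54.12 → 54.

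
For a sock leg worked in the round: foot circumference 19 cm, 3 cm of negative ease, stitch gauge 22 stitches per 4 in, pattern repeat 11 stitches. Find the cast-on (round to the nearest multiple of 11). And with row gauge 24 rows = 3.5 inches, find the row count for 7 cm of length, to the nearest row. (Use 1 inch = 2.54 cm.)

Finished = 19 − 3 = 16 cm.
16 cm × 1/2.54 = 6.30 inches.
22/4 = 5.5 sts per in; 6.30 × 5.5 = 34.65 sts.
Nearest multiple of 11 → 33.
7 cm = 2.76 inches; × 6.857 = 18.90 → 19 rows.

Cast on 33 stitches; work 19 rows.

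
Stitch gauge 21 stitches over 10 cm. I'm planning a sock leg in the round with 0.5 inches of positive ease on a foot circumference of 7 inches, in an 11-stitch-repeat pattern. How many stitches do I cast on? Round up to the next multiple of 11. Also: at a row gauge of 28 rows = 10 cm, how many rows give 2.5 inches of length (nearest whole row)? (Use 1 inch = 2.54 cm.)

Finished = 7 + 0.5 = 7.5 inches.
7.5 inches × 2.54 = 19.05 cm.
21/10 = 2.1 sts per cm; 19.05 × 2.1 = 40.01 sts.
Next multiple of 11 → 44.
2.5 inches = 6.35 cm; × 2.8 = 17.78 → 18 rows.

Cast on 44 stitches; work 18 rows.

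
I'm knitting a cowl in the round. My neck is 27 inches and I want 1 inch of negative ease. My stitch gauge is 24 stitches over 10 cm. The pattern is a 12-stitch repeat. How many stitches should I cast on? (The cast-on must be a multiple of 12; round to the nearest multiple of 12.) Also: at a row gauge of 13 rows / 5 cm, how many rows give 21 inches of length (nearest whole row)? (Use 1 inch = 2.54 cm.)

Cast on 156 stitches; work 139 rows.

Finished = 27 − 1 = 26 inches.
26 inches × 2.54 = 66.04 cm.
24/10 = 2.4 sts per cm; 66.04 × 2.4 = 158.50 sts.
Nearest multiple of 12 → 156.
21 inches = 53.34 cm; × 2.6 = 138.68 → 139 rows.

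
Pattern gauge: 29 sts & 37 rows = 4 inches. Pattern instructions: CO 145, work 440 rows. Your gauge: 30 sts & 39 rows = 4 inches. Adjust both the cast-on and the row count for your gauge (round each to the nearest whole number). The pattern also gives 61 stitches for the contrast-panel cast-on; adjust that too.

Stitches: 145 × 30/29 = 150.00 → 150.
Rows: 440 × 39/37 = 463.78 → 464.
contrast-panel cast-on: 61 × 30/29 = 63.10 → 63.

Cast on 150 stitches; work 464 rows; contrast-panel cast-on 63 stitches.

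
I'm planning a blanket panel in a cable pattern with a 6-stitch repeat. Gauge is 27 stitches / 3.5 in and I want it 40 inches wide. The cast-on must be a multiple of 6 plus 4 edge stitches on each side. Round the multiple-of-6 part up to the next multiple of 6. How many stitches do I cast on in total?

CO 314 sts.

27 / 3.5 = 7.714 sts per inch.
40 × 7.714 = 308.57 sts.
Less 8 edge sts → 300.57 for the repeat.
Next multiple of 6: 306.
Add back 8 edge sts → 314.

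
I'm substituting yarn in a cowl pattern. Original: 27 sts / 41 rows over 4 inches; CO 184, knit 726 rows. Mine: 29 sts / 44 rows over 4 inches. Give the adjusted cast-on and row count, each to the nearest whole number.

Cast on 198 stitches; work 779 rows.

Stitches: 184 × 29/27 = 197.63 → 198.
Rows: 726 × 44/41 = 779.12 → 779.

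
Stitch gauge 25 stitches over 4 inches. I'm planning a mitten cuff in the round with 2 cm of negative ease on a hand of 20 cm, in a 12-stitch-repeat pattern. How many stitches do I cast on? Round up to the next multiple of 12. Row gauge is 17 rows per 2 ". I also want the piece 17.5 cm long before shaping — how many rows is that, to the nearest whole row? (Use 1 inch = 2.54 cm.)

Finished = 20 − 2 = 18 cm.
18 cm × 1/2.54 = 7.09 inches.
25/4 = 6.25 sts per in; 7.09 × 6.25 = 44.29 sts.
Next multiple of 12 → 48.
17.5 cm = 6.89 inches; × 8.5 = 58.56 → 59 rows.

Cast on 48 stitches; work 59 rows.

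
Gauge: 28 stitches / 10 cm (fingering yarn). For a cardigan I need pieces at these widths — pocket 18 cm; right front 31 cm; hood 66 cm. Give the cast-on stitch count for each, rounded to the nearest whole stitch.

pocket 50; right front 87; hood 185.

Rate = 28/10 = 2.8 sts per cm.
pocket: 18 × 2.8 = 50.40 → 50.
right front: 31 × 2.8 = 86.80 → 87.
hood: 66 × 2.8 = 184.80 → 185.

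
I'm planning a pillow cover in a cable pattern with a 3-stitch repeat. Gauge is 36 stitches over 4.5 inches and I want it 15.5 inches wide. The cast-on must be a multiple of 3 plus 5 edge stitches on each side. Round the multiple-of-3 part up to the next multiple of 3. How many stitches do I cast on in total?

Cast on 124 stitches.

36 / 4.5 = 8 sts per inch.
15.5 × 8 = 124.00 sts.
Less 10 edge sts → 114.00 for the repeat.
Next multiple of 3: 114.
Add back 10 edge sts → 124.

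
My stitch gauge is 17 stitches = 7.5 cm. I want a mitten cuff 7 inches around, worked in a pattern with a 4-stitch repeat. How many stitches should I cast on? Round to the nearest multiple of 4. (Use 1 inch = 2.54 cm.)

7 in = 7 × 2.54 = 17.78 cm.
17 / 7.5 = 2.267 sts/cm.
17.78 × 2.267 = 40.30 sts.
→ 40.

40 stitches.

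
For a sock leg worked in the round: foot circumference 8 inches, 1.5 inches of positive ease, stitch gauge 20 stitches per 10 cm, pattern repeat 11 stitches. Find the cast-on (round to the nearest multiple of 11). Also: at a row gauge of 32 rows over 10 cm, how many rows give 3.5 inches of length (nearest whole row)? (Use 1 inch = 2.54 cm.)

Cast on 44 stitches; work 28 rows.

Finished = 8 + 1.5 = 9.5 inches.
9.5 inches × 2.54 = 24.13 cm.
20/10 = 2 sts per cm; 24.13 × 2 = 48.26 sts.
Nearest multiple of 11 → 44.
3.5 inches = 8.89 cm; × 3.2 = 28.45 → 28 rows.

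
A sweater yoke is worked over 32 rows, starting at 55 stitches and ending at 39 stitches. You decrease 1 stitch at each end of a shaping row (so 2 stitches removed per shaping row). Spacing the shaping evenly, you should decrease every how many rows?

Decrease every 4th row.

Stitches to remove: |39 − 55| = 16.
Shaping rows needed: 16 / 2 = 8.
32 rows / 8 = every 4 rows.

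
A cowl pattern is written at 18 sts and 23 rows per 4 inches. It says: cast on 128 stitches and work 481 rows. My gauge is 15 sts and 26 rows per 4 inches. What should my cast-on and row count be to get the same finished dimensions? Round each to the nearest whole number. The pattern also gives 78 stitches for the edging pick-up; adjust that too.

Cast on 107 stitches; work 544 rows; edging pick-up 65 stitches.

Stitches: 128 × 15/18 = 106.67 → 107.
Rows: 481 × 26/23 = 543.74 → 544.
edging pick-up: 78 × 15/18 = 65.00 → 65.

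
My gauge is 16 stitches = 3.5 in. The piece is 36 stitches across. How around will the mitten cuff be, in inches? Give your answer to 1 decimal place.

7.9 inches.

16 stitches / 3.5 inch = 4.571 stitches per inch.
36 / 4.571 = 7.88 inches.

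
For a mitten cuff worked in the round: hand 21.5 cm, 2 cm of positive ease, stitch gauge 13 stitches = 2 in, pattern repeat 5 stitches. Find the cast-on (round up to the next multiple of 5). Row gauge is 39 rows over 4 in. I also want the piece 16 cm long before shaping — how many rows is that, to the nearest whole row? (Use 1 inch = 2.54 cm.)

Cast on 65 stitches; work 61 rows.

Finished = 21.5 + 2 = 23.5 cm.
23.5 cm × 1/2.54 = 9.25 inches.
13/2 = 6.5 sts per in; 9.25 × 6.5 = 60.14 sts.
Next multiple of 5 → 65.
16 cm = 6.30 inches; × 9.75 = 61.42 → 61 rows.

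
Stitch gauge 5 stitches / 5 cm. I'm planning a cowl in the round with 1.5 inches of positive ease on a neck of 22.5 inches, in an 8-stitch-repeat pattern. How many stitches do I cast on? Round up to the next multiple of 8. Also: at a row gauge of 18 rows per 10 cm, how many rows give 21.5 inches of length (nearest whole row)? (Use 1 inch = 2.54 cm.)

Cast on 64 stitches; work 98 rows.

Finished = 22.5 + 1.5 = 24 inches.
24 inches × 2.54 = 60.96 cm.
5/5 = 1 sts per cm; 60.96 × 1 = 60.96 sts.
Next multiple of 8 → 64.
21.5 inches = 54.61 cm; × 1.8 = 98.30 → 98 rows.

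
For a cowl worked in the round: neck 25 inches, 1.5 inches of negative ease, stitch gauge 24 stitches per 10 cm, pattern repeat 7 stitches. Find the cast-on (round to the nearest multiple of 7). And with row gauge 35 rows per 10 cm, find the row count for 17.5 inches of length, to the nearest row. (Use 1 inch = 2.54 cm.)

Finished = 25 − 1.5 = 23.5 inches.
23.5 inches × 2.54 = 59.69 cm.
24/10 = 2.4 sts per cm; 59.69 × 2.4 = 143.26 sts.
Nearest multiple of 7 → 140.
17.5 inches = 44.45 cm; × 3.5 = 155.57 → 156 rows.

Cast on 140 stitches; work 156 rows.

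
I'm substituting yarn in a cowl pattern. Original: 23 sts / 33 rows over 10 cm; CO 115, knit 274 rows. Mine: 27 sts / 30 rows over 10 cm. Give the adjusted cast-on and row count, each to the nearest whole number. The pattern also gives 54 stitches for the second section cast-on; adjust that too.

Cast on 135 stitches; work 249 rows; second section cast-on 63 stitches.

Stitches: 115 × 27/23 = 135.00 → 135.
Rows: 274 × 30/33 = 249.09 → 249.
second section cast-on: 54 × 27/23 = 63.39 → 63.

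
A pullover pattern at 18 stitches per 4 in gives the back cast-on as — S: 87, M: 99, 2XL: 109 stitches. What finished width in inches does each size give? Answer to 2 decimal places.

S 19.33 inches; M 22.00 inches; 2XL 24.22 inches.

18/4 = 4.5 sts per in.
S: 87 / 4.5 = 19.333 → 19.33 in.
M: 99 / 4.5 = 22.000 → 22.00 in.
2XL: 109 / 4.5 = 24.222 → 24.22 in.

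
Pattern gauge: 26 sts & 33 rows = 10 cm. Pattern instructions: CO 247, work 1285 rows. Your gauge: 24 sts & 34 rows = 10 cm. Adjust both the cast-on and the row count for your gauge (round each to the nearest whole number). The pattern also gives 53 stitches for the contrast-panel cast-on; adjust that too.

Stitches: 247 × 24/26 = 228.00 → 228.
Rows: 1285 × 34/33 = 1323.94 → 1324.
contrast-panel cast-on: 53 × 24/26 = 48.92 → 49.

Cast on 228 stitches; work 1324 rows; contrast-panel cast-on 49 stitches.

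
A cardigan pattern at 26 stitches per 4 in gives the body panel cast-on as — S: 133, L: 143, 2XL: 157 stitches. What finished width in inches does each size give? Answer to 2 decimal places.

S 20.46 inches; L 22.00 inches; 2XL 24.15 inches.

26/4 = 6.5 sts per in.
S: 133 / 6.5 = 20.462 → 20.46 in.
L: 143 / 6.5 = 22.000 → 22.00 in.
2XL: 157 / 6.5 = 24.154 → 24.15 in.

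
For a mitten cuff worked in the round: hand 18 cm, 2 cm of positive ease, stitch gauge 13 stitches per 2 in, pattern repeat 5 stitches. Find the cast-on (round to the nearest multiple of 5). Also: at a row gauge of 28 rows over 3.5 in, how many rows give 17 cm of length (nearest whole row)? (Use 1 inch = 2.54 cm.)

Finished = 18 + 2 = 20 cm.
20 cm × 1/2.54 = 7.87 inches.
13/2 = 6.5 sts per in; 7.87 × 6.5 = 51.18 sts.
Nearest multiple of 5 → 50.
17 cm = 6.69 inches; × 8 = 53.54 → 54 rows.

Cast on 50 stitches; work 54 rows.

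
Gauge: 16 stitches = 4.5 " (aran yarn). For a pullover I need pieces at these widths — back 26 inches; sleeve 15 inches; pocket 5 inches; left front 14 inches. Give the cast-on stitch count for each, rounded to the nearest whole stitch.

Rate = 16/4.5 = 3.556 sts per in.
back: 26 × 3.556 = 92.44 → 92.
sleeve: 15 × 3.556 = 53.33 → 53.
pocket: 5 × 3.556 = 17.78 → 18.
left front: 14 × 3.556 = 49.78 → 50.

back 92; sleeve 53; pocket 18; left front 50.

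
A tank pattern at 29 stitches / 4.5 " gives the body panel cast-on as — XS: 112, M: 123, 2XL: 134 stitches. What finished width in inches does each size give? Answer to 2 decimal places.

29/4.5 = 6.444 sts per in.
XS: 112 / 6.444 = 17.379 → 17.38 in.
M: 123 / 6.444 = 19.086 → 19.09 in.
2XL: 134 / 6.444 = 20.793 → 20.79 in.

XS 17.38 inches; M 19.09 inches; 2XL 20.79 inches.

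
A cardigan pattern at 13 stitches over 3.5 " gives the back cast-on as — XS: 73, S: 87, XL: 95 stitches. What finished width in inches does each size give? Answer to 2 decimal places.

13/3.5 = 3.714 sts per in.
XS: 73 / 3.714 = 19.654 → 19.65 in.
S: 87 / 3.714 = 23.423 → 23.42 in.
XL: 95 / 3.714 = 25.577 → 25.58 in.

XS 19.65 inches; S 23.42 inches; XL 25.58 inches.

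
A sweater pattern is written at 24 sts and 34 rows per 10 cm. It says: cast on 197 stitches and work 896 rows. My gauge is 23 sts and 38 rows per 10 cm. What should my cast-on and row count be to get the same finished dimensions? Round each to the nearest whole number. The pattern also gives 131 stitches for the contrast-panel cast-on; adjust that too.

Stitches: 197 × 23/24 = 188.79 → 189.
Rows: 896 × 38/34 = 1001.41 → 1001.
contrast-panel cast-on: 131 × 23/24 = 125.54 → 126.

Cast on 189 stitches; work 1001 rows; contrast-panel cast-on 126 stitches.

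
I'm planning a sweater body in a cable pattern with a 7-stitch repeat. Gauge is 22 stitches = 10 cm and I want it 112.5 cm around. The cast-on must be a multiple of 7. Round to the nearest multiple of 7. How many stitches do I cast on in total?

22 / 10 = 2.2 sts per cm.
112.5 × 2.2 = 247.50 sts.
Nearest multiple of 7: 245.

Cast on 245 stitches.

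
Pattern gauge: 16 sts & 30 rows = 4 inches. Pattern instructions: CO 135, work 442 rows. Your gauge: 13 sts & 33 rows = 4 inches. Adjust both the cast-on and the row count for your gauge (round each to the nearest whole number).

Stitches: 135 × 13/16 = 109.69 → 110.
Rows: 442 × 33/30 = 486.20 → 486.

Cast on 110 stitches; work 486 rows.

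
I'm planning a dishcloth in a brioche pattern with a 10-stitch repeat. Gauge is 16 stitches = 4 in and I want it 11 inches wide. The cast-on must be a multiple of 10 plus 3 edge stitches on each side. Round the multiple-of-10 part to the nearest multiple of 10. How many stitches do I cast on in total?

16 / 4 = 4 sts per inch.
11 × 4 = 44.00 sts.
Less 6 edge sts → 38.00 for the repeat.
Nearest multiple of 10: 40.
Add back 6 edge sts → 46.

Cast on 46 stitches.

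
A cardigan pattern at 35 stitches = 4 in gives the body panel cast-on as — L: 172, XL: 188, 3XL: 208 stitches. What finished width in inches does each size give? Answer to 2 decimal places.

L 19.66 inches; XL 21.49 inches; 3XL 23.77 inches.

35/4 = 8.75 sts per in.
L: 172 / 8.75 = 19.657 → 19.66 in.
XL: 188 / 8.75 = 21.486 → 21.49 in.
3XL: 208 / 8.75 = 23.771 → 23.77 in.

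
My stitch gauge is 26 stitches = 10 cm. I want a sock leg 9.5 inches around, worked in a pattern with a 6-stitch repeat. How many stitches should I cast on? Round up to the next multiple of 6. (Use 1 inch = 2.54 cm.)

Cast on 66 stitches.

9.5 in = 9.5 × 2.54 = 24.13 cm.
26 / 10 = 2.6 sts/cm.
24.13 × 2.6 = 62.74 sts.
→ 66.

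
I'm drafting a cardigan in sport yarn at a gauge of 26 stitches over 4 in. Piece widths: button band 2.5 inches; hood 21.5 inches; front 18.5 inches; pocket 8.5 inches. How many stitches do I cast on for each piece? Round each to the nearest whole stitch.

button band 16; hood 140; front 120; pocket 55.

Rate = 26/4 = 6.5 sts per in.
button band: 2.5 × 6.5 = 16.25 → 16.
hood: 21.5 × 6.5 = 139.75 → 140.
front: 18.5 × 6.5 = 120.25 → 120.
pocket: 8.5 × 6.5 = 55.25 → 55.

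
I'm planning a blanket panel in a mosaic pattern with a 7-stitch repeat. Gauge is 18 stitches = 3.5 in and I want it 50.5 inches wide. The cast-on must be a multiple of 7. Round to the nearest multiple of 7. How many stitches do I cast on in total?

CO 259 sts.

18 / 3.5 = 5.143 sts per inch.
50.5 × 5.143 = 259.71 sts.
Nearest multiple of 7: 259.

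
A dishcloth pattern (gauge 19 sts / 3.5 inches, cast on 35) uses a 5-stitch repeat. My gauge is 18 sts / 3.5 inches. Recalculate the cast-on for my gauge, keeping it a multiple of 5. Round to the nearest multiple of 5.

Cast on 35 stitches.

35 × 18 / 19 = 33.16.
Nearest multiple of 5: 35.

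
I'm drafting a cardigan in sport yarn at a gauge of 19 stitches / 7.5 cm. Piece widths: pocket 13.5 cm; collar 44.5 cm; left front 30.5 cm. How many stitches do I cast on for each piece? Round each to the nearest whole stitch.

Rate = 19/7.5 = 2.533 sts per cm.
pocket: 13.5 × 2.533 = 34.20 → 34.
collar: 44.5 × 2.533 = 112.73 → 113.
left front: 30.5 × 2.533 = 77.27 → 77.

pocket 34; collar 113; left front 77.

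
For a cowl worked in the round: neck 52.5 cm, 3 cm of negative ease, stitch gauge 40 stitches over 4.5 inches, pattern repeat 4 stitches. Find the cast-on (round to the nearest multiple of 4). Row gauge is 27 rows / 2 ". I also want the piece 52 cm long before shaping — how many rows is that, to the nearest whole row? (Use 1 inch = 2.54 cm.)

Finished = 52.5 − 3 = 49.5 cm.
49.5 cm × 1/2.54 = 19.49 inches.
40/4.5 = 8.889 sts per in; 19.49 × 8.889 = 173.23 sts.
Nearest multiple of 4 → 172.
52 cm = 20.47 inches; × 13.5 = 276.38 → 276 rows.

Cast on 172 stitches; work 276 rows.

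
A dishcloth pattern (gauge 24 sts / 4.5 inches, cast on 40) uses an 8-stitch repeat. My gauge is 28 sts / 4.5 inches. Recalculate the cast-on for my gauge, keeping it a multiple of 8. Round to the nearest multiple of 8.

CO 48 sts.

40 × 28 / 24 = 46.67.
Nearest multiple of 8: 48.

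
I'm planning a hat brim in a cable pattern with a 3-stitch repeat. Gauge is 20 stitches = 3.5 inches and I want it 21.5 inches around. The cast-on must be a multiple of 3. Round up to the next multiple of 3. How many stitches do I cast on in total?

CO 123 sts.

20 / 3.5 = 5.714 sts per inch.
21.5 × 5.714 = 122.86 sts.
Next multiple of 3: 123.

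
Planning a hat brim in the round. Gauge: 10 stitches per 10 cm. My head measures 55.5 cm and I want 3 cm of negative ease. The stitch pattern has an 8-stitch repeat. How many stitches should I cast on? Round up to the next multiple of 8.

56 stitches.

Finished = 55.5 − 3 = 52.5 cm.
10 / 10 = 1 sts/cm.
52.5 × 1 = 52.50 sts.
Next multiple of 8: 56.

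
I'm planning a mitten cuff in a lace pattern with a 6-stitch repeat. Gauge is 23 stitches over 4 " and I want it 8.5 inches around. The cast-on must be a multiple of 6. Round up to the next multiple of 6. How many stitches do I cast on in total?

Cast on 54 stitches.

23 / 4 = 5.75 sts per inch.
8.5 × 5.75 = 48.88 sts.
Next multiple of 6: 54.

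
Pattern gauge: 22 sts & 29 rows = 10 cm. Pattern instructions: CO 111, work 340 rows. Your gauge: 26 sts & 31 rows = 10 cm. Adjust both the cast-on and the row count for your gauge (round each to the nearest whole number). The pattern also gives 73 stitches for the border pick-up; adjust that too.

Cast on 131 stitches; work 363 rows; border pick-up 86 stitches.

Stitches: 111 × 26/22 = 131.18 → 131.
Rows: 340 × 31/29 = 363.45 → 363.
border pick-up: 73 × 26/22 = 86.27 → 86.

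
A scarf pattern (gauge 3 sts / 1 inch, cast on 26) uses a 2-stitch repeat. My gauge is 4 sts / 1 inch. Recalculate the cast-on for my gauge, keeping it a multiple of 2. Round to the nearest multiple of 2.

26 × 4 / 3 = 34.67.
Nearest multiple of 2: 34.

34 stitches.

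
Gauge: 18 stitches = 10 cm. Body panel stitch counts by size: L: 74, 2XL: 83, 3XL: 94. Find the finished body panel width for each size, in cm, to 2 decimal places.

18/10 = 1.8 sts per cm.
L: 74 / 1.8 = 41.111 → 41.11 cm.
2XL: 83 / 1.8 = 46.111 → 46.11 cm.
3XL: 94 / 1.8 = 52.222 → 52.22 cm.

L 41.11 cm; 2XL 46.11 cm; 3XL 52.22 cm.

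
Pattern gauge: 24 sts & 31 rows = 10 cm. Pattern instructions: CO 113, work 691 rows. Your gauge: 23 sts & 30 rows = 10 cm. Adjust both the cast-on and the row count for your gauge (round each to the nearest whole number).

Cast on 108 stitches; work 669 rows.

Stitches: 113 × 23/24 = 108.29 → 108.
Rows: 691 × 30/31 = 668.71 → 669.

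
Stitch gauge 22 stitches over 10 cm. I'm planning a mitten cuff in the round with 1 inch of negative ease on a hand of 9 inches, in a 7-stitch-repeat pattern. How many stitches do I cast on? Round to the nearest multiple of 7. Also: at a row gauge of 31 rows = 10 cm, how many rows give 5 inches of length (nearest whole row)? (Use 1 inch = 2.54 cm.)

Finished = 9 − 1 = 8 inches.
8 inches × 2.54 = 20.32 cm.
22/10 = 2.2 sts per cm; 20.32 × 2.2 = 44.70 sts.
Nearest multiple of 7 → 42.
5 inches = 12.70 cm; × 3.1 = 39.37 → 39 rows.

Cast on 42 stitches; work 39 rows.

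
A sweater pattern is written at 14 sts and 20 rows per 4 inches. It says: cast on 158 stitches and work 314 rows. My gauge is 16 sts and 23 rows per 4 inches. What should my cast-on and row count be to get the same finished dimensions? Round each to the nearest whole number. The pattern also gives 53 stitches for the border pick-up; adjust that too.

Stitches: 158 × 16/14 = 180.57 → 181.
Rows: 314 × 23/20 = 361.10 → 361.
border pick-up: 53 × 16/14 = 60.57 → 61.

Cast on 181 stitches; work 361 rows; border pick-up 61 stitches.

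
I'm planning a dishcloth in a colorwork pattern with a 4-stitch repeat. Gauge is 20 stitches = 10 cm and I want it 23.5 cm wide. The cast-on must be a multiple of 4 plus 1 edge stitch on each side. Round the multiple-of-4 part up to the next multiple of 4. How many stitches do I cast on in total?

20 / 10 = 2 sts per cm.
23.5 × 2 = 47.00 sts.
Less 2 edge sts → 45.00 for the repeat.
Next multiple of 4: 48.
Add back 2 edge sts → 50.

Cast on 50 stitches.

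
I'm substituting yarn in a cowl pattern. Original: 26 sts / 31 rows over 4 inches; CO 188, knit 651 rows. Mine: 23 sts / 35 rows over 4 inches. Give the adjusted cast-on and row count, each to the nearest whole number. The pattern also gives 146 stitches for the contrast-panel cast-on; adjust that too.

Cast on 166 stitches; work 735 rows; contrast-panel cast-on 129 stitches.

Stitches: 188 × 23/26 = 166.31 → 166.
Rows: 651 × 35/31 = 735.00 → 735.
contrast-panel cast-on: 146 × 23/26 = 129.15 → 129.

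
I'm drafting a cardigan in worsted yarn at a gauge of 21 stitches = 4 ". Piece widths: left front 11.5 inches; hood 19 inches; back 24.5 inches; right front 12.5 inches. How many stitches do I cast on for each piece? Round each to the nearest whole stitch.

Rate = 21/4 = 5.25 sts per in.
left front: 11.5 × 5.25 = 60.38 → 60.
hood: 19 × 5.25 = 99.75 → 100.
back: 24.5 × 5.25 = 128.62 → 129.
right front: 12.5 × 5.25 = 65.62 → 66.

left front 60; hood 100; back 129; right front 66.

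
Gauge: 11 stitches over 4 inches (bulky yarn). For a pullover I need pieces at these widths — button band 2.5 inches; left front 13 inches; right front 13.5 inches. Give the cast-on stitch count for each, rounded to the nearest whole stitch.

button band 7; left front 36; right front 37.

Rate = 11/4 = 2.75 sts per in.
button band: 2.5 × 2.75 = 6.88 → 7.
left front: 13 × 2.75 = 35.75 → 36.
right front: 13.5 × 2.75 = 37.12 → 37.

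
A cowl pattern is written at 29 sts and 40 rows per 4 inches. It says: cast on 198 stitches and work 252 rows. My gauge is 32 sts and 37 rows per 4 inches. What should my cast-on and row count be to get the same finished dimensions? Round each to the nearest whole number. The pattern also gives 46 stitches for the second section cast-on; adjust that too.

Cast on 218 stitches; work 233 rows; second section cast-on 51 stitches.

Stitches: 198 × 32/29 = 218.48 → 218.
Rows: 252 × 37/40 = 233.10 → 233.
second section cast-on: 46 × 32/29 = 50.76 → 51.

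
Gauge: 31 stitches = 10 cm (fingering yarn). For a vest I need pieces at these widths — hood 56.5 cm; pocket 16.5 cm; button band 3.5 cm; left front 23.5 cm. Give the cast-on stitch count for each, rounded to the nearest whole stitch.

hood 175; pocket 51; button band 11; left front 73.

Rate = 31/10 = 3.1 sts per cm.
hood: 56.5 × 3.1 = 175.15 → 175.
pocket: 16.5 × 3.1 = 51.15 → 51.
button band: 3.5 × 3.1 = 10.85 → 11.
left front: 23.5 × 3.1 = 72.85 → 73.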